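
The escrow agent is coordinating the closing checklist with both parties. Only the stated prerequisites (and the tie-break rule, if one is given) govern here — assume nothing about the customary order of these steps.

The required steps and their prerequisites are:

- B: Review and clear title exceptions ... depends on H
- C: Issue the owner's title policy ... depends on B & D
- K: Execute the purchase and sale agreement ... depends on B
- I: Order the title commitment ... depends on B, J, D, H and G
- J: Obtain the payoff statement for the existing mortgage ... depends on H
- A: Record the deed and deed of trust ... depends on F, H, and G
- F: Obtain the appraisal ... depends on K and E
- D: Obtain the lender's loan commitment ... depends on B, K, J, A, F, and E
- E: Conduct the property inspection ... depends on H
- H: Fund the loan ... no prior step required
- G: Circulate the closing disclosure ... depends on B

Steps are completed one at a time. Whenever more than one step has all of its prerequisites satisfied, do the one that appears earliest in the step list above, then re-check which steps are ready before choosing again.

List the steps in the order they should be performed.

H → B → K → J → E → F → G → A → D → C → I

H is the only step with nothing outstanding, so it goes first.
Now B, J and E have their prerequisites met. B is listed earlier, so B next.
K and G now also ready, so the ready set is {K, J, E, G}; K is listed earlier → K.
Ready: J, E and G. J is listed earlier → J.
Now E and G have their prerequisites met. E is listed earlier, so E next.
F now also ready, so the ready set is {F, G}; F is listed earlier → F.
G needed B, now all done → G.
That leaves A as the only ready step → A.
Next only D has its prerequisites met → D.
C and I are both available; C is listed earlier → C.
I is the only step now ready → I.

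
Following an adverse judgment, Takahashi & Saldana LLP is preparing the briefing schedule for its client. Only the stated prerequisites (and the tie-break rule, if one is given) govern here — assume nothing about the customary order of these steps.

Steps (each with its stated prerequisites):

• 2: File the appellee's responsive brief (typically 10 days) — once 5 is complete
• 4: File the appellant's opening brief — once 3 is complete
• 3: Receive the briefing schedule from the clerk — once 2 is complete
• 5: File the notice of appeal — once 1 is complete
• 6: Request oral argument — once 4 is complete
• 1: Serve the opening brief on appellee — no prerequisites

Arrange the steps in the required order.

1 5 2 3 4 6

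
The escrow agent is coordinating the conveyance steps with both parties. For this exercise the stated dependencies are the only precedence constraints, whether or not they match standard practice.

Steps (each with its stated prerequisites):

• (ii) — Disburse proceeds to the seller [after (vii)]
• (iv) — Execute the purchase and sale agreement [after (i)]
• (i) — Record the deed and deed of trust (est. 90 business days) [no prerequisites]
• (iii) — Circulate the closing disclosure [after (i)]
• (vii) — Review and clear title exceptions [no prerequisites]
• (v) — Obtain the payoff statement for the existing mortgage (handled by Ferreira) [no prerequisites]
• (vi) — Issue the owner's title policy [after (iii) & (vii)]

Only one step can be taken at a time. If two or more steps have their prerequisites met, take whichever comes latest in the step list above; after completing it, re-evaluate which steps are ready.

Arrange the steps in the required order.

(v), (vii) and (i) have no prerequisites; (v) is listed later, so (v) is first.
Now (vii) and (i) have their prerequisites met. (vii) is listed later, so (vii) next.
Ready: (i) and (ii). (i) is listed later → (i).
(iii) and (iv) now also ready, so the ready set is {(iii), (iv), (ii)}; (iii) is listed later → (iii).
Now (vi), (iv) and (ii) have their prerequisites met. (vi) is listed later, so (vi) next.
(iv) and (ii) are both available; (iv) is listed later → (iv).
(ii) needed (vii), now all done → (ii).

(v) → (vii) → (i) → (iii) → (vi) → (iv) → (ii)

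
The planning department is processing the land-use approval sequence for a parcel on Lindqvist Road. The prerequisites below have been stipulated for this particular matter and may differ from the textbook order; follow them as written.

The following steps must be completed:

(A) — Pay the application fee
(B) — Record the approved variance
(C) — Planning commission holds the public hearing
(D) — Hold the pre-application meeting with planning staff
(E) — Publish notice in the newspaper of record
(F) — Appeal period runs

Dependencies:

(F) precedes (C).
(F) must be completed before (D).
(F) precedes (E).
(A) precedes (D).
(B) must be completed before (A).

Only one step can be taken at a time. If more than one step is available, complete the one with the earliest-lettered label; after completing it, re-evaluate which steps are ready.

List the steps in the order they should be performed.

(B) (A) (F) (C) (D) (E)

(B) and (F) have no prerequisites; (B) has the earlier label, so (B) is first.
Now (A) and (F) have their prerequisites met. (A) has the earlier label, so (A) next.
That leaves (F) as the only ready step → (F).
Now (C), (D) and (E) have their prerequisites met. (C) has the earlier label, so (C) next.
(D) and (E) are both available; (D) has the earlier label → (D).
Next only (E) has its prerequisites met → (E).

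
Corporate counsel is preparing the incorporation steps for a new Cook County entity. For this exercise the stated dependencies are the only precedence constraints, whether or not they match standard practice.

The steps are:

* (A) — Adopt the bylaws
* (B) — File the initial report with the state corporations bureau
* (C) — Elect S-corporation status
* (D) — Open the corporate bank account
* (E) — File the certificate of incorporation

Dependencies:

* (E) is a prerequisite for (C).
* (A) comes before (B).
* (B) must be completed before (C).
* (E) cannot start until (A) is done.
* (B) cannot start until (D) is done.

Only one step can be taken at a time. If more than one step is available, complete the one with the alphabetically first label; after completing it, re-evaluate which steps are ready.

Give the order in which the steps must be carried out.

(A) → (D) → (B) → (E) → (C)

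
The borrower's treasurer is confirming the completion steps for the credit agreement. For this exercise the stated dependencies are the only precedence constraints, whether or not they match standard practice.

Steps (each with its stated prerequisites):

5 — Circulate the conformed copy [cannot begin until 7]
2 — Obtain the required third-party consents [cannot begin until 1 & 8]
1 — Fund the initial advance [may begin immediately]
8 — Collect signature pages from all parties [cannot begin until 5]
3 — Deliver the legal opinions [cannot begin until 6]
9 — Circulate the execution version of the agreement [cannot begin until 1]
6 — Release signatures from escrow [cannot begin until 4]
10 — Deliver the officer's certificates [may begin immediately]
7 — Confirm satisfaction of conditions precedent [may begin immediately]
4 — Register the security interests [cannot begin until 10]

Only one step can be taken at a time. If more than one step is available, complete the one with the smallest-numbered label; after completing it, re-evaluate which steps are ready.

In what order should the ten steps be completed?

1, 7, 5, 8, 2, 9, 10, 4, 6, 3

Nothing is required for 1, 7 and 10. 1 has the earlier label → 1 first.
9 now also ready, so the ready set is {7, 9, 10}; 7 has the earlier label → 7.
5 now also ready, so the ready set is {5, 9, 10}; 5 has the earlier label → 5.
8, 9 and 10 are all available; 8 has the earlier label → 8.
Ready: 2, 9 and 10. 2 has the earlier label → 2.
Ready: 9 and 10. 9 has the earlier label → 9.
Next only 10 has its prerequisites met → 10.
Next only 4 has its prerequisites met → 4.
That leaves 6 as the only ready step → 6.
3 needed 6, now all done → 3.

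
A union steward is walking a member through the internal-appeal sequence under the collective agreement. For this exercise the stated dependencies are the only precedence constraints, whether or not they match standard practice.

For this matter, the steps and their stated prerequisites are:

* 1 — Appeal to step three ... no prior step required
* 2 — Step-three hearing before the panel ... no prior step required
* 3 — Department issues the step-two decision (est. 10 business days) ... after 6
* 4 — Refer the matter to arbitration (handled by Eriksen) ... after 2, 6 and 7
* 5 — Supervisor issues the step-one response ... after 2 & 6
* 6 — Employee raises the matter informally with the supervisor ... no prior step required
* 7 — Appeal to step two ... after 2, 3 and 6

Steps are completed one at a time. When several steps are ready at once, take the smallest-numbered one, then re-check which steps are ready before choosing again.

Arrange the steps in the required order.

1 2 6 3 5 7 4

1, 2 and 6 have no prerequisites; 1 has the earlier label, so 1 is first.
Now 2 and 6 have their prerequisites met. 2 has the earlier label, so 2 next.
Next only 6 has its prerequisites met → 6.
3 and 5 are both available; 3 has the earlier label → 3.
Now 5 and 7 have their prerequisites met. 5 has the earlier label, so 5 next.
7 is the only step now ready → 7.
4 needed 2, 6 and 7, now all done → 4.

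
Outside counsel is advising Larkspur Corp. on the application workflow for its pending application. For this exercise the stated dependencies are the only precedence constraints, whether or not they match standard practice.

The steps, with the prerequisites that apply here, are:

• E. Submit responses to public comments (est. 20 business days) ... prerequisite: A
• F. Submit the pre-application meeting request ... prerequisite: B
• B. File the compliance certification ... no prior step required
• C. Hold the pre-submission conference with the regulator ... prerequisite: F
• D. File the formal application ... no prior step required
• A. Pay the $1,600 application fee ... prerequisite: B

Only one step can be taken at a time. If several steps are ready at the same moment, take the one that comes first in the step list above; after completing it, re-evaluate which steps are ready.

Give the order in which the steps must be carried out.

B F C D A E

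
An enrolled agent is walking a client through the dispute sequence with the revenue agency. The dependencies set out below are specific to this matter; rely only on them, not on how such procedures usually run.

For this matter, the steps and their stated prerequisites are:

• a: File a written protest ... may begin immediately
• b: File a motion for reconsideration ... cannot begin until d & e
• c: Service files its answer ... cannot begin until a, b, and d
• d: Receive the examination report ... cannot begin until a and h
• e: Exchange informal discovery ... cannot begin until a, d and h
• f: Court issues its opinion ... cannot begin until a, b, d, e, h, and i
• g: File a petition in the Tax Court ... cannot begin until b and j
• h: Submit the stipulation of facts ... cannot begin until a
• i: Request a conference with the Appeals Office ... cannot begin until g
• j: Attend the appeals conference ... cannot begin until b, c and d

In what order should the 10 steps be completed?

Only a has no prerequisites, so it is first.
h is the only step now ready → h.
Next only d has its prerequisites met → d.
e needed a, d and h, now all done → e.
That leaves b as the only ready step → b.
That leaves c as the only ready step → c.
That leaves j as the only ready step → j.
That leaves g as the only ready step → g.
i is the only step now ready → i.
f needed a, b, d, e, h and i, now all done → f.

a h d e b c j g i f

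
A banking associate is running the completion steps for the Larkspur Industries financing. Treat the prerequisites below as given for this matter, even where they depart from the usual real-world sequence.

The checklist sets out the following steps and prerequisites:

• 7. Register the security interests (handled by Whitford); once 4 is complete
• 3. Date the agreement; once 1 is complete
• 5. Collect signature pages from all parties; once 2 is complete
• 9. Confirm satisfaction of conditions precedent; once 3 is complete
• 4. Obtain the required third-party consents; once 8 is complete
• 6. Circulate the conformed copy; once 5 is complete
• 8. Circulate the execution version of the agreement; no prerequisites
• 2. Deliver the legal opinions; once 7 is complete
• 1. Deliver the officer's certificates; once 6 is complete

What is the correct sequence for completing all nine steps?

8 is the only step with nothing outstanding, so it goes first.
Next only 4 has its prerequisites met → 4.
7 needed 4, now all done → 7.
2 needed 7, now all done → 2.
5 needed 2, now all done → 5.
That leaves 6 as the only ready step → 6.
1 needed 6, now all done → 1.
3 needed 1, now all done → 3.
9 needed 3, now all done → 9.

8 → 4 → 7 → 2 → 5 → 6 → 1 → 3 → 9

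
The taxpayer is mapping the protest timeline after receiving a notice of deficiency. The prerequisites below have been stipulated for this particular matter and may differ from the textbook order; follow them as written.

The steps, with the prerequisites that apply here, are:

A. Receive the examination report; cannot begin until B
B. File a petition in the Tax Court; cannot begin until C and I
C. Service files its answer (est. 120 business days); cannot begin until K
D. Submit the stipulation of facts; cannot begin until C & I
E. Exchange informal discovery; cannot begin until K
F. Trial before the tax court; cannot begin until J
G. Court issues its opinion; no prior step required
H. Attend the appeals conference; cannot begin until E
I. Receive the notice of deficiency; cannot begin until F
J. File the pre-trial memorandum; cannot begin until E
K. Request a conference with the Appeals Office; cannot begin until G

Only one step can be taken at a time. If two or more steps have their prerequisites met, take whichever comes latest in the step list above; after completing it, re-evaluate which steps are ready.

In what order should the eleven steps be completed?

G has no prerequisites → G first.
K needed G, now all done → K.
Now E and C have their prerequisites met. E is listed later, so E next.
J and H now also ready, so the ready set is {J, H, C}; J is listed later → J.
F now also ready, so the ready set is {H, F, C}; H is listed later → H.
Ready: F and C. F is listed later → F.
I now also ready, so the ready set is {I, C}; I is listed later → I.
C needed K, now all done → C.
Now D and B have their prerequisites met. D is listed later, so D next.
B needed I and C, now all done → B.
A is the only step now ready → A.

G K E J H F I C D B A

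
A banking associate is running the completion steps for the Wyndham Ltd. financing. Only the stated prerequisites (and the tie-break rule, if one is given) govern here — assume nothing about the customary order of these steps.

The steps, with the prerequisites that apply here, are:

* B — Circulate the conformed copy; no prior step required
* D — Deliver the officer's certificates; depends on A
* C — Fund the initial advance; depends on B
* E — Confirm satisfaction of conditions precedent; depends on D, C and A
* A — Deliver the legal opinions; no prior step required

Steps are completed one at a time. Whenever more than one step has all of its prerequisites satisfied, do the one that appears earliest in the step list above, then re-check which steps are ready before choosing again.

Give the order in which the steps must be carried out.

Nothing is required for B and A. B is listed earlier → B first.
Now C and A have their prerequisites met. C is listed earlier, so C next.
Next only A has its prerequisites met → A.
D needed A, now all done → D.
E needed D, C and A, now all done → E.

B, C, A, D, E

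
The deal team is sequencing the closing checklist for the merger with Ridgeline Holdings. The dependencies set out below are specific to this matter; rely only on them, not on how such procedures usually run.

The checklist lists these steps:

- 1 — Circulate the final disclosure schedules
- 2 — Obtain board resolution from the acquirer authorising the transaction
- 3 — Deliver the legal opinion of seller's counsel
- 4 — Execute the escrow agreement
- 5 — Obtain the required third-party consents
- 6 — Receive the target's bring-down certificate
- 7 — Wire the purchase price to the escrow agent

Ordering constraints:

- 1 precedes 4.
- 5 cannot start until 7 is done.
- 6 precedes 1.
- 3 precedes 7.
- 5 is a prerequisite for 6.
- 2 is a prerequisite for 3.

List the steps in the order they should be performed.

2 has no prerequisites → 2 first.
3 is the only step now ready → 3.
That leaves 7 as the only ready step → 7.
That leaves 5 as the only ready step → 5.
6 needed 5, now all done → 6.
Next only 1 has its prerequisites met → 1.
That leaves 4 as the only ready step → 4.

2 → 3 → 7 → 5 → 6 → 1 → 4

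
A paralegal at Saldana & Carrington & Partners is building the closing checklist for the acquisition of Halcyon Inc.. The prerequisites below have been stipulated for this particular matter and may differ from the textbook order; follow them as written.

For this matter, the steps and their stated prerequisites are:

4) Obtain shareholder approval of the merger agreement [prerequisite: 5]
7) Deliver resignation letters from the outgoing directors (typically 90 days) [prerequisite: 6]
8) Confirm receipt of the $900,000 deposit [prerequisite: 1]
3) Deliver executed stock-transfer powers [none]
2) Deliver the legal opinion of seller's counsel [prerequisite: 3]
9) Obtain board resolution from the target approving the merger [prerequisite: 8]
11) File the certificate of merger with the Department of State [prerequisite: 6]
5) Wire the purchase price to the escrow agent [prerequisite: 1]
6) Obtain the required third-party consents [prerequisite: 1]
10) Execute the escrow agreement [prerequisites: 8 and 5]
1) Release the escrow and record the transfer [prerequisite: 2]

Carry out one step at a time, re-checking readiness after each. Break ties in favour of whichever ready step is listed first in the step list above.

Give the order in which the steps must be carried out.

3 → 2 → 1 → 8 → 9 → 5 → 4 → 6 → 7 → 11 → 10

Only 3 has no prerequisites, so it is first.
That leaves 2 as the only ready step → 2.
1 needed 2, now all done → 1.
Ready: 8, 5 and 6. 8 is listed earlier → 8.
Now 9, 5 and 6 have their prerequisites met. 9 is listed earlier, so 9 next.
Ready: 5 and 6. 5 is listed earlier → 5.
Ready: 4, 6 and 10. 4 is listed earlier → 4.
Ready: 6 and 10. 6 is listed earlier → 6.
Now 7, 11 and 10 have their prerequisites met. 7 is listed earlier, so 7 next.
Ready: 11 and 10. 11 is listed earlier → 11.
10 is the only step now ready → 10.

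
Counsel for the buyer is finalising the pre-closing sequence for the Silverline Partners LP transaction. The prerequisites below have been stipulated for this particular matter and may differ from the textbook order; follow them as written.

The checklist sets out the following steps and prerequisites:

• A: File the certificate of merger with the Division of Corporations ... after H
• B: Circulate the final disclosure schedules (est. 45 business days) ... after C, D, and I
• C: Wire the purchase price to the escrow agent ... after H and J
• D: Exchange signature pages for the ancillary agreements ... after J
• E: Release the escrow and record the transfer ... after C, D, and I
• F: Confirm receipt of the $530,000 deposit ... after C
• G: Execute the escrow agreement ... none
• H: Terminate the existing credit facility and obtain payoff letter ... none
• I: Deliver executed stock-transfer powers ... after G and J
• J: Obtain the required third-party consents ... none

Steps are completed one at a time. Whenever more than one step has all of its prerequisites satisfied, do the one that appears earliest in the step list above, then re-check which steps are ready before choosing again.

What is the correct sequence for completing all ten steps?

Nothing is required for G, H and J. G is listed earlier → G first.
H and J are both available; H is listed earlier → H.
Ready: A and J. A is listed earlier → A.
That leaves J as the only ready step → J.
Ready: C, D and I. C is listed earlier → C.
D, F and I are all available; D is listed earlier → D.
F and I are both available; F is listed earlier → F.
I needed G and J, now all done → I.
Now B and E have their prerequisites met. B is listed earlier, so B next.
E needed C, D and I, now all done → E.

G, H, A, J, C, D, F, I, B, E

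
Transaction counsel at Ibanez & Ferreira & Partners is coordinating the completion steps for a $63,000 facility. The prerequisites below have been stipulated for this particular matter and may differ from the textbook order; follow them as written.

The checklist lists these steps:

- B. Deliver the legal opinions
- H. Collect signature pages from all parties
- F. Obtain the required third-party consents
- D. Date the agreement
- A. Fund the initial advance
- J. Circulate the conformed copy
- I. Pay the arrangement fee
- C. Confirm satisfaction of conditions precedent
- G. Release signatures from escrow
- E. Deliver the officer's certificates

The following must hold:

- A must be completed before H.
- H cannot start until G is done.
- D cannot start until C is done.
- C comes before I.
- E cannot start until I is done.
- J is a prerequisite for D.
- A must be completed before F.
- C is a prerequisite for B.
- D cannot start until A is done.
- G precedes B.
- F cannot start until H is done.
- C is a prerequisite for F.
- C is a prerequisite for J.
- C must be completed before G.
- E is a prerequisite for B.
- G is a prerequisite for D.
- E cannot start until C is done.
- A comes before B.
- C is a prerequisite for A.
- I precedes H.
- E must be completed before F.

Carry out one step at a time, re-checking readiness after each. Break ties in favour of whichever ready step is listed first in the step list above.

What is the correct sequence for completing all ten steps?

C is the only step with nothing outstanding, so it goes first.
Ready: A, J, I and G. A is listed earlier → A.
J, I and G are all available; J is listed earlier → J.
Now I and G have their prerequisites met. I is listed earlier, so I next.
G and E are both available; G is listed earlier → G.
Now H, D and E have their prerequisites met. H is listed earlier, so H next.
Ready: D and E. D is listed earlier → D.
E needed I and C, now all done → E.
B and F are both available; B is listed earlier → B.
That leaves F as the only ready step → F.

C → A → J → I → G → H → D → E → B → F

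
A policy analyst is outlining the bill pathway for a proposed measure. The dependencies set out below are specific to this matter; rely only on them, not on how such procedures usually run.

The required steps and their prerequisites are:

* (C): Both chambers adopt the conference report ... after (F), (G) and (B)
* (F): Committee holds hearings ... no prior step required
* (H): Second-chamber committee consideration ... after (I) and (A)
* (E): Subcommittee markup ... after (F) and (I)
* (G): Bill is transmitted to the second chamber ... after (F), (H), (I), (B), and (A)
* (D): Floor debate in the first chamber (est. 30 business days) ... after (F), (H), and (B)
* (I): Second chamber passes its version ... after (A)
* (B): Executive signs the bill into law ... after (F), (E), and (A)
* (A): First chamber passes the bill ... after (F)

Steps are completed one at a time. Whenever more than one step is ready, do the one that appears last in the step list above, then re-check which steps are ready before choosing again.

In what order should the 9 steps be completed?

Only (F) has no prerequisites, so it is first.
Next only (A) has its prerequisites met → (A).
Next only (I) has its prerequisites met → (I).
Now (E) and (H) have their prerequisites met. (E) is listed later, so (E) next.
(B) and (H) are both available; (B) is listed later → (B).
(H) needed (A) and (I), now all done → (H).
Now (D) and (G) have their prerequisites met. (D) is listed later, so (D) next.
(G) needed (A), (B), (I), (H) and (F), now all done → (G).
(C) needed (B), (G) and (F), now all done → (C).

(F) → (A) → (I) → (E) → (B) → (H) → (D) → (G) → (C)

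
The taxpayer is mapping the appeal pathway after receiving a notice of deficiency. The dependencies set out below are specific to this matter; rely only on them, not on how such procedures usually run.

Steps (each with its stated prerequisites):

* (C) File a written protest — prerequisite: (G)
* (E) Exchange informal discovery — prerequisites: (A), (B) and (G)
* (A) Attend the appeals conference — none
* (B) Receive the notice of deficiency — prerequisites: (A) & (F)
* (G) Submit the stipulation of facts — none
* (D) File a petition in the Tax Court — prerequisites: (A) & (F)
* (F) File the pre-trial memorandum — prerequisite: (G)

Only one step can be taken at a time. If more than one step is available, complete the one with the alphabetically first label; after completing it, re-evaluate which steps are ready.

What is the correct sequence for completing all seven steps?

Nothing is required for (A) and (G). (A) has the earlier label → (A) first.
That leaves (G) as the only ready step → (G).
Ready: (C) and (F). (C) has the earlier label → (C).
(F) is the only step now ready → (F).
(B) and (D) are both available; (B) has the earlier label → (B).
Ready: (D) and (E). (D) has the earlier label → (D).
Next only (E) has its prerequisites met → (E).

(A), (G), (C), (F), (B), (D), (E)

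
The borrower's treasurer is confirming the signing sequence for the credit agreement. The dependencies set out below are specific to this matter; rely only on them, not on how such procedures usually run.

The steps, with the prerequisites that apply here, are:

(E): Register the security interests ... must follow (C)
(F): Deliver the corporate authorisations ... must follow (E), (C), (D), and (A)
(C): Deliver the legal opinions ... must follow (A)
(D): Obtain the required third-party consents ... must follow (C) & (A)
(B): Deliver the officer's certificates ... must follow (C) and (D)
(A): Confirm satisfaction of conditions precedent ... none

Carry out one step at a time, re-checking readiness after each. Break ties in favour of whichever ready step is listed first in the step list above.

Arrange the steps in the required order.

Only (A) has no prerequisites, so it is first.
(C) needed (A), now all done → (C).
Now (E) and (D) have their prerequisites met. (E) is listed earlier, so (E) next.
(D) needed (C) and (A), now all done → (D).
(F) and (B) are both available; (F) is listed earlier → (F).
That leaves (B) as the only ready step → (B).

(A) (C) (E) (D) (F) (B)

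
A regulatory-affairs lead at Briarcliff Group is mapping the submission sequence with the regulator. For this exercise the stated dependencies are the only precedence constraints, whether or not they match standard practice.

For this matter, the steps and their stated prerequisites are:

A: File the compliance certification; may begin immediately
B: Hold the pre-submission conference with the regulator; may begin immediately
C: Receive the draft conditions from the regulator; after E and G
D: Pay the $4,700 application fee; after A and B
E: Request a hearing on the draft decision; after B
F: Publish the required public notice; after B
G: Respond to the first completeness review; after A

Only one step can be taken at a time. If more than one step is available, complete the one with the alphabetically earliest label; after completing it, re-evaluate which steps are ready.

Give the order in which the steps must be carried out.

Nothing is required for A and B. A has the earlier label → A first.
Ready: B and G. B has the earlier label → B.
Ready: D, E, F and G. D has the earlier label → D.
Now E, F and G have their prerequisites met. E has the earlier label, so E next.
Now F and G have their prerequisites met. F has the earlier label, so F next.
G needed A, now all done → G.
C is the only step now ready → C.

A B D E F G C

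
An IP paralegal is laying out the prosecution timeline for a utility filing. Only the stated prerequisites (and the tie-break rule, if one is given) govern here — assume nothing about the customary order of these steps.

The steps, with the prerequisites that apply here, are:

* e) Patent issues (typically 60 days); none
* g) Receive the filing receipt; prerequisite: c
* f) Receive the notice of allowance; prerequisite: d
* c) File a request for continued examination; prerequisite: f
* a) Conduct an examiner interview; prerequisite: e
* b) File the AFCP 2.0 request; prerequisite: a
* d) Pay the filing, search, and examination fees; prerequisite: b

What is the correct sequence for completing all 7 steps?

e, a, b, d, f, c, g

e is the only step with nothing outstanding, so it goes first.
a needed e, now all done → a.
Next only b has its prerequisites met → b.
d is the only step now ready → d.
f needed d, now all done → f.
c is the only step now ready → c.
g needed c, now all done → g.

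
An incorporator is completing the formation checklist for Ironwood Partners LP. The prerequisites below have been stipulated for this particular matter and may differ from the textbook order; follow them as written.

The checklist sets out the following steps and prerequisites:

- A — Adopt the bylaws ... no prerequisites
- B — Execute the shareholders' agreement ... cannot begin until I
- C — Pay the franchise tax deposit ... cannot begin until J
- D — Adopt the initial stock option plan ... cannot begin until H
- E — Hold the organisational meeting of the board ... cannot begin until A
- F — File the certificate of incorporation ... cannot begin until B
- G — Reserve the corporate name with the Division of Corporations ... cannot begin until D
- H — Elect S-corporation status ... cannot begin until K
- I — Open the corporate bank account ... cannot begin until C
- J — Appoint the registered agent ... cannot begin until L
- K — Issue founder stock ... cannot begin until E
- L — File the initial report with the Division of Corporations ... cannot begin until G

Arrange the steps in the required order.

A → E → K → H → D → G → L → J → C → I → B → F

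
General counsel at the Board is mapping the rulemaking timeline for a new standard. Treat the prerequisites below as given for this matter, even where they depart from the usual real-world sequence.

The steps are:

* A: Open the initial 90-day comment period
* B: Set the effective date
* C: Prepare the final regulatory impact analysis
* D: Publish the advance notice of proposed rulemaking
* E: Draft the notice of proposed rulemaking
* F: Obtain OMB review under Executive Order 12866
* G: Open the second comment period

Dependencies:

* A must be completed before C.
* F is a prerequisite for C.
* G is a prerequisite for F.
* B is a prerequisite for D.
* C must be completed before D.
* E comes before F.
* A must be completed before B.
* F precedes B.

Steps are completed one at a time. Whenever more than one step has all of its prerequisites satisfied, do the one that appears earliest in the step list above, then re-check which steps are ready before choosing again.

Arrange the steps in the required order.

A → E → G → F → B → C → D

A, E and G have no prerequisites; A is listed earlier, so A is first.
Now E and G have their prerequisites met. E is listed earlier, so E next.
Next only G has its prerequisites met → G.
That leaves F as the only ready step → F.
Ready: B and C. B is listed earlier → B.
C needed A and F, now all done → C.
D is the only step now ready → D.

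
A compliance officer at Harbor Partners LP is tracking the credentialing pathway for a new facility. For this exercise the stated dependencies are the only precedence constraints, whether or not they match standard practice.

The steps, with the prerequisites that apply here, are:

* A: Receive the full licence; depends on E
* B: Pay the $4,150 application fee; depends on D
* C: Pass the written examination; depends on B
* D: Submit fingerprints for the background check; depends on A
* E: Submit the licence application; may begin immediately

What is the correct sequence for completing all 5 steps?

E A D B C

Only E has no prerequisites, so it is first.
That leaves A as the only ready step → A.
D is the only step now ready → D.
B needed D, now all done → B.
That leaves C as the only ready step → C.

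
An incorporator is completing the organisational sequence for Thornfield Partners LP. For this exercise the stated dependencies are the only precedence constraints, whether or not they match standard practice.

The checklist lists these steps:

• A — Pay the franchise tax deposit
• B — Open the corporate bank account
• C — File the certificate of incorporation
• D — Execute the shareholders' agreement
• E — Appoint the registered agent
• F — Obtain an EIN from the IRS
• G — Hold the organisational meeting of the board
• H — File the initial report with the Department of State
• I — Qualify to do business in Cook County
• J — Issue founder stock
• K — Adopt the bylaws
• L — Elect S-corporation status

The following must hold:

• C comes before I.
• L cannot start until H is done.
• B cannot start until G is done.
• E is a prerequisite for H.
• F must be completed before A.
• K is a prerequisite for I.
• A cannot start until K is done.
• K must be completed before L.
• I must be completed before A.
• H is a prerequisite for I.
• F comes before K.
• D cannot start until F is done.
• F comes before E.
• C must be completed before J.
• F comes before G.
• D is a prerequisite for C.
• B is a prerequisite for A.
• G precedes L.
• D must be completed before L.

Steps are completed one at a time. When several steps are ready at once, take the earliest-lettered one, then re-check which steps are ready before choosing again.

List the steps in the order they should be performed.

F is the only step with nothing outstanding, so it goes first.
Now D, E, G and K have their prerequisites met. D has the earlier label, so D next.
C now also ready, so the ready set is {C, E, G, K}; C has the earlier label → C.
Ready: E, G, J and K. E has the earlier label → E.
H now also ready, so the ready set is {G, H, J, K}; G has the earlier label → G.
B now also ready, so the ready set is {B, H, J, K}; B has the earlier label → B.
Now H, J and K have their prerequisites met. H has the earlier label, so H next.
J and K are both available; J has the earlier label → J.
K is the only step now ready → K.
I and L are both available; I has the earlier label → I.
A and L are both available; A has the earlier label → A.
That leaves L as the only ready step → L.

F → D → C → E → G → B → H → J → K → I → A → L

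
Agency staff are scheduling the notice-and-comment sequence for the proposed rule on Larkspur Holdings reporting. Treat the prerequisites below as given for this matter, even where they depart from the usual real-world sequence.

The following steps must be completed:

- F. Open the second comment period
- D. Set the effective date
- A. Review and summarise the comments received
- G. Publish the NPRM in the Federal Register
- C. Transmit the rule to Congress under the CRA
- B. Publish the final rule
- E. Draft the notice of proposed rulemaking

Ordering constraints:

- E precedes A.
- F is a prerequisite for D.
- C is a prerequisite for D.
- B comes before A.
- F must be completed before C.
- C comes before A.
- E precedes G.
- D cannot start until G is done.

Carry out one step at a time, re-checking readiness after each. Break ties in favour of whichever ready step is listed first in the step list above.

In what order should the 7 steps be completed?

Nothing is required for F, B and E. F is listed earlier → F first.
Ready: C, B and E. C is listed earlier → C.
Ready: B and E. B is listed earlier → B.
E is the only step now ready → E.
Ready: A and G. A is listed earlier → A.
G needed E, now all done → G.
Next only D has its prerequisites met → D.

F, C, B, E, A, G, D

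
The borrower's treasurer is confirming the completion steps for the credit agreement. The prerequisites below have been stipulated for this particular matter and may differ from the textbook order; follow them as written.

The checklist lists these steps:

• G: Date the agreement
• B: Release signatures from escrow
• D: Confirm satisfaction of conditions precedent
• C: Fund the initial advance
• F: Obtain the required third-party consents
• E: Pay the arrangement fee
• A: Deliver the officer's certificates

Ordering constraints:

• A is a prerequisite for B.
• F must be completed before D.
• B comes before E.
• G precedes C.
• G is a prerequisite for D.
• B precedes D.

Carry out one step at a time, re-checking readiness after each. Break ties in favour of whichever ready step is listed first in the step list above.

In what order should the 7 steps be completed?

Nothing is required for G, F and A. G is listed earlier → G first.
C, F and A are all available; C is listed earlier → C.
F and A are both available; F is listed earlier → F.
That leaves A as the only ready step → A.
Next only B has its prerequisites met → B.
D and E are both available; D is listed earlier → D.
E needed B, now all done → E.

G → C → F → A → B → D → E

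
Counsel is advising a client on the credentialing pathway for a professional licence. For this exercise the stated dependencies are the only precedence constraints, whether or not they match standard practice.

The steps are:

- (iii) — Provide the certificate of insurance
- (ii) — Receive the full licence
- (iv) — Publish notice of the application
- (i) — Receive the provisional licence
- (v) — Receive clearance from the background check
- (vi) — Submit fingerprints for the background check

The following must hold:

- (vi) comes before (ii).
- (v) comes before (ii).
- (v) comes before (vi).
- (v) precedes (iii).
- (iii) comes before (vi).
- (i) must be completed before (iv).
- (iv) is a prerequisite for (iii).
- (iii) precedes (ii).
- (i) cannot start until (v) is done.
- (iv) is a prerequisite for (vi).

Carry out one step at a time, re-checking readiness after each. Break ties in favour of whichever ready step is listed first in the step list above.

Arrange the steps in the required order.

(v) → (i) → (iv) → (iii) → (vi) → (ii)

(v) is the only step with nothing outstanding, so it goes first.
(i) needed (v), now all done → (i).
(iv) needed (i), now all done → (iv).
(iii) is the only step now ready → (iii).
(vi) needed (iii), (iv) and (v), now all done → (vi).
(ii) is the only step now ready → (ii).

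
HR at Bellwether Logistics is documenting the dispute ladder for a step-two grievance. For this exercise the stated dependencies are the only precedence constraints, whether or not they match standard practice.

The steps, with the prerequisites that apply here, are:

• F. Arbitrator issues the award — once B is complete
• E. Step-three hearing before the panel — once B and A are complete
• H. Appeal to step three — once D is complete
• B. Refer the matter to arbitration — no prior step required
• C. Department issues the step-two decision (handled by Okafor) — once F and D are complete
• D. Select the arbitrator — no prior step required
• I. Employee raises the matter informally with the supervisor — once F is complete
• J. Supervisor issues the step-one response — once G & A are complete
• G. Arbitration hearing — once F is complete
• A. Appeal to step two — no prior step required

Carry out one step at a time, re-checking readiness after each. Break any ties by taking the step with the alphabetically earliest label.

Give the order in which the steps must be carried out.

A, B and D have no prerequisites; A has the earlier label, so A is first.
B and D are both available; B has the earlier label → B.
D, E and F are all available; D has the earlier label → D.
H now also ready, so the ready set is {E, F, H}; E has the earlier label → E.
F and H are both available; F has the earlier label → F.
C, G and I now also ready, so the ready set is {C, G, H, I}; C has the earlier label → C.
Ready: G, H and I. G has the earlier label → G.
Ready: H, I and J. H has the earlier label → H.
I and J are both available; I has the earlier label → I.
J is the only step now ready → J.

A, B, D, E, F, C, G, H, I, J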